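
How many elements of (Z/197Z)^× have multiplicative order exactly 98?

42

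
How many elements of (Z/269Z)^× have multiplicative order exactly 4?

φ(269) = 269 − 1 = 268 = 2^2 · 67.
In a cyclic group of order 268, there are φ(d) elements of order d for each divisor d of 268, and zero for non-divisors.
4 = 2^2 divides 268, and φ(4) = 2.

2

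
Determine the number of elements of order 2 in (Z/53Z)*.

1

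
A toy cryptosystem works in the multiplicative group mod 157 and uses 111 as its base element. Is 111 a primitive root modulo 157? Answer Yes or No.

φ(157) = 157 − 1 = 156 = 2^2 · 3 · 13.
It suffices to check that the order of 111 is not a proper divisor of 156: compute 111^(156/q) for q ∈ {2, 3, 13}.
111^78 ≡ 1 (mod 157)  [q = 2: ≡ 1 ✗]
111^52 ≡ 1 (mod 157)  [q = 3: ≡ 1 ✗]
111^12 ≡ 99 (mod 157)  [q = 13: ≢ 1 ✓]
111^78 ≡ 1 shows ord(111) | 78, strictly less than φ(157); not a primitive root.

No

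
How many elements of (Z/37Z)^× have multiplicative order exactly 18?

6

φ(37) = 37 − 1 = 36 = 2^2 · 3^2.
Since (Z/37Z)^× is cyclic of order 36, the number of elements of order d is φ(d) when d | 36 and 0 otherwise.
18 = 2 · 3^2 divides 36, and φ(18) = 6.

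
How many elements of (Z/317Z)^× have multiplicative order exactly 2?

1

φ(317) = 317 − 1 = 316 = 2^2 · 79.
Since (Z/317Z)^× is cyclic of order 316, the number of elements of order d is φ(d) when d | 316 and 0 otherwise.
2 | 316, and φ(2) = 2 − 1 = 1.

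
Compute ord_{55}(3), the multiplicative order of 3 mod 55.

ord(3) | φ(55) = φ(5·11) = (5−1)·(11−1) = 4·10 = 40 = 2^3 · 5.
Divisors of 40: 1, 2, 4, 5, 8, 10, 20, 40.
Evaluate successive powers at the divisors of 40:
3^1 ≡ 3 (mod 55)
3^2 ≡ 9 (mod 55)
3^4 ≡ 26 (mod 55)
3^5 ≡ 23 (mod 55)
3^8 ≡ 16 (mod 55)
3^10 ≡ 34 (mod 55)
3^20 ≡ 1 (mod 55) ✓
Hence ord(3) = 20.

20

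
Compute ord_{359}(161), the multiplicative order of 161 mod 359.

358

By Lagrange's theorem, ord_359(161) divides φ(359) = 359 − 1 = 358 = 2 · 179.
Divisors of 358: 1, 2, 179, 358.
Check 161^d mod 359 for each divisor in increasing order:
161^1 ≡ 161 (mod 359)
161^2 ≡ 73 (mod 359)
161^179 ≡ 358 (mod 359)
161^358 ≡ 1 (mod 359) ✓
Hence ord(161) = 358.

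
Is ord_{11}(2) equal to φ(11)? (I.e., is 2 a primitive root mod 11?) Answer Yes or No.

Yes

φ(11) = 11 − 1 = 10 = 2 · 5.
2 is a primitive root mod 11 iff 2^(φ(11)/q) ≢ 1 for every prime q | φ(11), i.e. q ∈ {2, 5}.
2^5 ≡ 10 (mod 11)  [q = 2: ≢ 1 ✓]
2^2 ≡ 4 (mod 11)  [q = 5: ≢ 1 ✓]
None equal 1, so ord_11(2) = 10: 2 is a primitive root.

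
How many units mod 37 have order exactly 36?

12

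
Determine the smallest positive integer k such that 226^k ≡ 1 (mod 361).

171

Since 226 ∈ (Z/361Z)^×, its order divides φ(361) = φ(19^2) = 19·(19−1) = 342 = 2 · 3^2 · 19.
Divisors of 342: 1, 2, 3, 6, 9, 18, 19, 38, 57, 114, 171, 342.
Evaluate successive powers at the divisors of 342:
226^1 ≡ 226
226^2 ≡ 175
226^3 ≡ 201
226^6 ≡ 330
226^9 ≡ 267
226^18 ≡ 172
226^19 ≡ 245
226^38 ≡ 99
226^57 ≡ 68
226^114 ≡ 292
226^171 ≡ 1
So ord_361(226) = 171.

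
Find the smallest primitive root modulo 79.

3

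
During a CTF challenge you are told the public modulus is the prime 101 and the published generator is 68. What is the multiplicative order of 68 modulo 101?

25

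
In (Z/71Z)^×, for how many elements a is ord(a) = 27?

0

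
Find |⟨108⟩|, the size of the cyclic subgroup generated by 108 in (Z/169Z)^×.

By Lagrange's theorem, ord_169(108) divides φ(169) = φ(13^2) = 13·(13−1) = 156 = 2^2 · 3 · 13.
Divisors of 156: 1, 2, 3, 4, 6, 12, 13, 26, 39, 52, 78, 156.
Test each divisor d:
108^1 ≡ 108 (mod 169)
108^2 ≡ 3 (mod 169)
108^3 ≡ 155 (mod 169)
108^4 ≡ 9 (mod 169)
108^6 ≡ 27 (mod 169)
108^12 ≡ 53 (mod 169)
108^13 ≡ 147 (mod 169)
108^26 ≡ 146 (mod 169)
108^39 ≡ 168 (mod 169)
108^52 ≡ 22 (mod 169)
108^78 ≡ 1 (mod 169) ✓
Hence ord(108) = 78.

78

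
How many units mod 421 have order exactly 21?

φ(421) = 421 − 1 = 420 = 2^2 · 3 · 5 · 7.
Since (Z/421Z)^× is cyclic of order 420, the number of elements of order d is φ(d) when d | 420 and 0 otherwise.
21 = 3 · 7 divides 420, and φ(21) = 12.

12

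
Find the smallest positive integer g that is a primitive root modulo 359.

7

φ(359) = 359 − 1 = 358 = 2 · 179.
Test candidates g = 2, 3, … against the prime factors q ∈ {2, 179} of φ(359): g is a generator iff g^(358/q) ≢ 1 for every such q.
g = 2: 2^179 ≡ 1 — hits 1, so not a primitive root.
g = 3: 3^179 ≡ 1 — hits 1, so not a primitive root.
g = 4: 4^179 ≡ 1 — hits 1, so not a primitive root.
g = 5: 5^179 ≡ 1 — hits 1, so not a primitive root.
g = 6: 6^179 ≡ 1 — hits 1, so not a primitive root.
g = 7: 7^179 ≡ 358; 7^2 ≡ 49 — none is 1, so 7 is a primitive root.
The smallest primitive root modulo 359 is 7.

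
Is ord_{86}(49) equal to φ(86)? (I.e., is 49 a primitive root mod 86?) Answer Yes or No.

φ(86) = φ(2)·φ(43) = 1·42 = 42 = 2 · 3 · 7.
Test 49^(42/q) mod 86 for each prime factor q of 42:
49^21 ≡ 1 (mod 86)  [q = 2: ≡ 1 ✗]
49^14 ≡ 79 (mod 86)  [q = 3: ≢ 1 ✓]
49^6 ≡ 1 (mod 86)  [q = 7: ≡ 1 ✗]
Since 49^21 ≡ 1, the order of 49 divides 21 < 42, so 49 is not a primitive root.

No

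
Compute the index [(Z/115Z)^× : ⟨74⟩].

4

The order of 74 must divide φ(115) = φ(5·23) = (5−1)·(23−1) = 4·22 = 88 = 2^3 · 11.
Divisors of 88: 1, 2, 4, 8, 11, 22, 44, 88.
Compute 74^d (mod 115) for the divisors d until we hit 1:
74^1 ≡ 74 (mod 115)
74^2 ≡ 71 (mod 115)
74^4 ≡ 96 (mod 115)
74^8 ≡ 16 (mod 115)
74^11 ≡ 114 (mod 115)
74^22 ≡ 1 (mod 115) ✓
So ord_115(74) = 22, hence |⟨74⟩| = 22.
Index = |(Z/115Z)^×| / |⟨74⟩| = 88 / 22 = 4.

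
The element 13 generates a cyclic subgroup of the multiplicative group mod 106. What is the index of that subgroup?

4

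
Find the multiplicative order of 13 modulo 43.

Since 13 ∈ (Z/43Z)^×, its order divides φ(43) = 43 − 1 = 42 = 2 · 3 · 7.
Divisors of 42: 1, 2, 3, 6, 7, 14, 21, 42.
Compute 13^d (mod 43) for the divisors d until we hit 1:
13^1 ≡ 13 (mod 43)
13^2 ≡ 40 (mod 43)
13^3 ≡ 4 (mod 43)
13^6 ≡ 16 (mod 43)
13^7 ≡ 36 (mod 43)
13^14 ≡ 6 (mod 43)
13^21 ≡ 1 (mod 43) ✓
So ord_43(13) = 21.

21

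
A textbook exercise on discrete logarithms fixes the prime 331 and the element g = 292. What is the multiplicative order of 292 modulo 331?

330

By Lagrange's theorem, ord_331(292) divides φ(331) = 331 − 1 = 330 = 2 · 3 · 5 · 11.
Divisors of 330: 1, 2, 3, 5, 6, 10, 11, 15, 22, 30, 33, 55, 66, 110, 165, 330.
Compute 292^d (mod 331) for the divisors d until we hit 1:
292^1 ≡ 292
292^2 ≡ 197
292^3 ≡ 261
292^5 ≡ 112
292^6 ≡ 266
292^10 ≡ 297
292^11 ≡ 2
292^15 ≡ 164
292^22 ≡ 4
292^30 ≡ 85
292^33 ≡ 8
292^55 ≡ 32
292^66 ≡ 64
292^110 ≡ 31
292^165 ≡ 330
292^330 ≡ 1
So ord_331(292) = 330.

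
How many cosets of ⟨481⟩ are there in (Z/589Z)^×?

12

Since 481 ∈ (Z/589Z)^×, its order divides φ(589) = φ(19·31) = (19−1)·(31−1) = 18·30 = 540 = 2^2 · 3^3 · 5.
Divisors of 540: 1, 2, 3, 4, 5, 6, 9, 10, 12, 15, 18, 20, 27, 30, 36, 45, 54, 60, 90, 108, 135, 180, 270, 540.
Test each divisor d:
481^1 ≡ 481
481^2 ≡ 473
481^3 ≡ 159
481^4 ≡ 498
481^5 ≡ 404
481^6 ≡ 543
481^9 ≡ 343
481^10 ≡ 63
481^12 ≡ 349
481^15 ≡ 125
481^18 ≡ 438
481^20 ≡ 435
481^27 ≡ 39
481^30 ≡ 311
481^36 ≡ 419
481^45 ≡ 1
The order of 481 is 45, so the subgroup it generates has 45 elements.
Index = |(Z/589Z)^×| / |⟨481⟩| = 540 / 45 = 12.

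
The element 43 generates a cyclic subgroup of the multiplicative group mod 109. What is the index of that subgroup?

ord(43) | φ(109) = 109 − 1 = 108 = 2^2 · 3^3.
Divisors of 108: 1, 2, 3, 4, 6, 9, 12, 18, 27, 36, 54, 108.
Check 43^d mod 109 for each divisor in increasing order:
43^1 ≡ 43 (mod 109)
43^2 ≡ 105 (mod 109)
43^3 ≡ 46 (mod 109)
43^4 ≡ 16 (mod 109)
43^6 ≡ 45 (mod 109)
43^9 ≡ 108 (mod 109)
43^12 ≡ 63 (mod 109)
43^18 ≡ 1 (mod 109) ✓
Thus |⟨43⟩| = ord(43) = 18.
Index = |(Z/109Z)^×| / |⟨43⟩| = 108 / 18 = 6.

6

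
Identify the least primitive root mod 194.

5

φ(194) = φ(2)·φ(97) = 1·96 = 96 = 2^5 · 3.
Test candidates g = 2, 3, … against the prime factors q ∈ {2, 3} of φ(194): g is a generator iff g^(96/q) ≢ 1 for every such q.
g = 2: gcd(2, 194) = 2 > 1, not a unit — skip.
g = 3: 3^48 ≡ 1 — hits 1, so not a primitive root.
g = 4: gcd(4, 194) = 2 > 1, not a unit — skip.
g = 5: 5^48 ≡ 193; 5^32 ≡ 35 — none is 1, so 5 is a primitive root.
The smallest primitive root modulo 194 is 5.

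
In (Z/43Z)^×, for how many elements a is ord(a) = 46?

φ(43) = 43 − 1 = 42 = 2 · 3 · 7.
Since (Z/43Z)^× is cyclic of order 42, the number of elements of order d is φ(d) when d | 42 and 0 otherwise.
46 does not divide 42, so no element of (Z/43Z)^× has order 46.

0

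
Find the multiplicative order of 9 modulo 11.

By Lagrange's theorem, ord_11(9) divides φ(11) = 11 − 1 = 10 = 2 · 5.
Divisors of 10: 1, 2, 5, 10.
Evaluate successive powers at the divisors of 10:
9^1 ≡ 9
9^2 ≡ 4
9^5 ≡ 1
The smallest such exponent is 5, so the order of 9 is 5.

5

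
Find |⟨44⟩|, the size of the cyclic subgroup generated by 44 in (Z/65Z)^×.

4

By Lagrange's theorem, ord_65(44) divides φ(65) = φ(5·13) = (5−1)·(13−1) = 4·12 = 48 = 2^4 · 3.
Divisors of 48: 1, 2, 3, 4, 6, 8, 12, 16, 24, 48.
Evaluate successive powers at the divisors of 48:
44^1 ≡ 44
44^2 ≡ 51
44^3 ≡ 34
44^4 ≡ 1
So ord_65(44) = 4.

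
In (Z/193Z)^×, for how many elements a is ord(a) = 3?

2

φ(193) = 193 − 1 = 192 = 2^6 · 3.
Since (Z/193Z)^× is cyclic of order 192, the number of elements of order d is φ(d) when d | 192 and 0 otherwise.
3 | 192, and φ(3) = 3 − 1 = 2.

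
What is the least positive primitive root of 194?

φ(194) = φ(2)·φ(97) = 1·96 = 96 = 2^5 · 3.
Test candidates g = 2, 3, … against the prime factors q ∈ {2, 3} of φ(194): g is a generator iff g^(96/q) ≢ 1 for every such q.
g = 2: gcd(2, 194) = 2 > 1, not a unit — skip.
g = 3: 3^48 ≡ 1 — hits 1, so not a primitive root.
g = 4: gcd(4, 194) = 2 > 1, not a unit — skip.
g = 5: 5^48 ≡ 193; 5^32 ≡ 35 — none is 1, so 5 is a primitive root.
The smallest primitive root modulo 194 is 5.

5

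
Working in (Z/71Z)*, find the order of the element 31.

The order of 31 must divide φ(71) = 71 − 1 = 70 = 2 · 5 · 7.
Divisors of 70: 1, 2, 5, 7, 10, 14, 35, 70.
Compute 31^d (mod 71) for the divisors d until we hit 1:
31^1 ≡ 31
31^2 ≡ 38
31^5 ≡ 34
31^7 ≡ 14
31^10 ≡ 20
31^14 ≡ 54
31^35 ≡ 70
31^70 ≡ 1
Therefore the multiplicative order of 31 modulo 71 is 70.

70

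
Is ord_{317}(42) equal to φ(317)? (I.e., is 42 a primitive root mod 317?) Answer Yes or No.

No

φ(317) = 317 − 1 = 316 = 2^2 · 79.
Test 42^(316/q) mod 317 for each prime factor q of 316:
42^158 ≡ 1 (mod 317)  [q = 2: ≡ 1 ✗]
42^4 ≡ 24 (mod 317)  [q = 79: ≢ 1 ✓]
Since 42^158 ≡ 1, the order of 42 divides 158 < 316, so 42 is not a primitive root.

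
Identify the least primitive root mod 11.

2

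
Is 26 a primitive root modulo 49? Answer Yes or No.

Yes

φ(49) = φ(7^2) = 7·(7−1) = 42 = 2 · 3 · 7.
An element g generates (Z/49Z)^× iff g^(42/q) ≢ 1 (mod 49) for each prime q ∈ {2, 3, 7}.
26^21 ≡ 48 (mod 49)  [q = 2: ≢ 1 ✓]
26^14 ≡ 18 (mod 49)  [q = 3: ≢ 1 ✓]
26^6 ≡ 29 (mod 49)  [q = 7: ≢ 1 ✓]
All checks pass, so 26 has order 42 and is a primitive root modulo 49.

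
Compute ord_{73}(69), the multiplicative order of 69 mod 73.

18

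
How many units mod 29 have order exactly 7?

φ(29) = 29 − 1 = 28 = 2^2 · 7.
Since (Z/29Z)^× is cyclic of order 28, the number of elements of order d is φ(d) when d | 28 and 0 otherwise.
7 | 28, and φ(7) = 7 − 1 = 6.

6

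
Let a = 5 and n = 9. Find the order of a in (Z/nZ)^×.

The order of 5 must divide φ(9) = φ(3^2) = 3·(3−1) = 6 = 2 · 3.
Divisors of 6: 1, 2, 3, 6.
Evaluate successive powers at the divisors of 6:
5^1 ≡ 5 (mod 9)
5^2 ≡ 7 (mod 9)
5^3 ≡ 8 (mod 9)
5^6 ≡ 1 (mod 9) ✓
So ord_9(5) = 6.

6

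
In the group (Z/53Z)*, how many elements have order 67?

0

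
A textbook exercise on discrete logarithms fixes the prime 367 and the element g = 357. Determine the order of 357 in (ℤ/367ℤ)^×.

ord(357) | φ(367) = 367 − 1 = 366 = 2 · 3 · 61.
Divisors of 366: 1, 2, 3, 6, 61, 122, 183, 366.
Compute 357^d (mod 367) for the divisors d until we hit 1:
357^1 ≡ 357 (mod 367)
357^2 ≡ 100 (mod 367)
357^3 ≡ 101 (mod 367)
357^6 ≡ 292 (mod 367)
357^61 ≡ 83 (mod 367)
357^122 ≡ 283 (mod 367)
357^183 ≡ 1 (mod 367) ✓
Therefore the multiplicative order of 357 modulo 367 is 183.

183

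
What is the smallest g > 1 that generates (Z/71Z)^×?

φ(71) = 71 − 1 = 70 = 2 · 5 · 7.
Test candidates g = 2, 3, … against the prime factors q ∈ {2, 5, 7} of φ(71): g is a generator iff g^(70/q) ≢ 1 for every such q.
g = 2: 2^35 ≡ 1 — hits 1, so not a primitive root.
g = 3: 3^35 ≡ 1 — hits 1, so not a primitive root.
g = 4: 4^35 ≡ 1 — hits 1, so not a primitive root.
g = 5: 5^35 ≡ 1 — hits 1, so not a primitive root.
g = 6: 6^35 ≡ 1 — hits 1, so not a primitive root.
g = 7: 7^35 ≡ 70; 7^14 ≡ 54; 7^10 ≡ 45 — none is 1, so 7 is a primitive root.
Hence the least primitive root of 71 is 7.

7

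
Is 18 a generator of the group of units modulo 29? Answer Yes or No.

Yes

φ(29) = 29 − 1 = 28 = 2^2 · 7.
18 is a primitive root mod 29 iff 18^(φ(29)/q) ≢ 1 for every prime q | φ(29), i.e. q ∈ {2, 7}.
18^14 ≡ 28 (mod 29)  [q = 2: ≢ 1 ✓]
18^4 ≡ 25 (mod 29)  [q = 7: ≢ 1 ✓]
Every test exponent gives a nontrivial residue, hence 18 generates the full group.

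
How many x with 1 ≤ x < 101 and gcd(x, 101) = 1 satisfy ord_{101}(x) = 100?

φ(101) = 101 − 1 = 100 = 2^2 · 5^2.
Since (Z/101Z)^× is cyclic of order 100, the number of elements of order d is φ(d) when d | 100 and 0 otherwise.
100 = 2^2 · 5^2 divides 100, and φ(100) = 40.

40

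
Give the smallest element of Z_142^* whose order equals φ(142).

φ(142) = φ(2)·φ(71) = 1·70 = 70 = 2 · 5 · 7.
g is a primitive root iff g^(70/q) ≢ 1 (mod 142) for each prime q ∈ {2, 5, 7}.
g = 2: gcd(2, 142) = 2 > 1, not a unit — skip.
g = 3: 3^35 ≡ 1 — hits 1, so not a primitive root.
g = 4: gcd(4, 142) = 2 > 1, not a unit — skip.
g = 5: 5^35 ≡ 1 — hits 1, so not a primitive root.
g = 6: gcd(6, 142) = 2 > 1, not a unit — skip.
g = 7: 7^35 ≡ 141; 7^14 ≡ 125; 7^10 ≡ 45 — none is 1, so 7 is a primitive root.
Hence the least primitive root of 142 is 7.

7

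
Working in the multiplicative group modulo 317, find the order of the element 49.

The order of 49 must divide φ(317) = 317 − 1 = 316 = 2^2 · 79.
Divisors of 316: 1, 2, 4, 79, 158, 316.
Test each divisor d:
49^1 ≡ 49
49^2 ≡ 182
49^4 ≡ 156
49^79 ≡ 1
The smallest such exponent is 79, so the order of 49 is 79.

79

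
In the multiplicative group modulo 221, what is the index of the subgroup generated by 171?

The order of 171 must divide φ(221) = φ(13·17) = (13−1)·(17−1) = 12·16 = 192 = 2^6 · 3.
Divisors of 192: 1, 2, 3, 4, 6, 8, 12, 16, 24, 32, 48, 64, 96, 192.
Evaluate successive powers at the divisors of 192:
171^1 ≡ 171
171^2 ≡ 69
171^3 ≡ 86
171^4 ≡ 120
171^6 ≡ 103
171^8 ≡ 35
171^12 ≡ 1
Thus |⟨171⟩| = ord(171) = 12.
The index is φ(221) / ord(171) = 192 / 12 = 16.

16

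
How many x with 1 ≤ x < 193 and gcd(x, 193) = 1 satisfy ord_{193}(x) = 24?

8

φ(193) = 193 − 1 = 192 = 2^6 · 3.
In a cyclic group of order 192, there are φ(d) elements of order d for each divisor d of 192, and zero for non-divisors.
24 = 2^3 · 3 divides 192, and φ(24) = 8.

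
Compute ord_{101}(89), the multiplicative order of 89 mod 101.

100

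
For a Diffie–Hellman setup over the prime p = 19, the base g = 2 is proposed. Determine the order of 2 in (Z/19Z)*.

Since 2 ∈ (Z/19Z)^×, its order divides φ(19) = 19 − 1 = 18 = 2 · 3^2.
Divisors of 18: 1, 2, 3, 6, 9, 18.
Test each divisor d:
2^1 ≡ 2 (mod 19)
2^2 ≡ 4 (mod 19)
2^3 ≡ 8 (mod 19)
2^6 ≡ 7 (mod 19)
2^9 ≡ 18 (mod 19)
2^18 ≡ 1 (mod 19) ✓
Hence ord(2) = 18.

18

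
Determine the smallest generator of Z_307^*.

5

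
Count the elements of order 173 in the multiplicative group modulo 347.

φ(347) = 347 − 1 = 346 = 2 · 173.
In a cyclic group of order 346, there are φ(d) elements of order d for each divisor d of 346, and zero for non-divisors.
173 | 346, and φ(173) = 173 − 1 = 172.

172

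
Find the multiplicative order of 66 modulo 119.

The order of 66 must divide φ(119) = φ(7·17) = (7−1)·(17−1) = 6·16 = 96 = 2^5 · 3.
Divisors of 96: 1, 2, 3, 4, 6, 8, 12, 16, 24, 32, 48, 96.
Test each divisor d:
66^1 ≡ 66 (mod 119)
66^2 ≡ 72 (mod 119)
66^3 ≡ 111 (mod 119)
66^4 ≡ 67 (mod 119)
66^6 ≡ 64 (mod 119)
66^8 ≡ 86 (mod 119)
66^12 ≡ 50 (mod 119)
66^16 ≡ 18 (mod 119)
66^24 ≡ 1 (mod 119) ✓
The smallest such exponent is 24, so the order of 66 is 24.

24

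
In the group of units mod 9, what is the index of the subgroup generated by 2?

Since 2 ∈ (Z/9Z)^×, its order divides φ(9) = φ(3^2) = 3·(3−1) = 6 = 2 · 3.
Divisors of 6: 1, 2, 3, 6.
Compute 2^d (mod 9) for the divisors d until we hit 1:
2^1 ≡ 2
2^2 ≡ 4
2^3 ≡ 8
2^6 ≡ 1
The order of 2 is 6, so the subgroup it generates has 6 elements.
[(Z/9Z)^× : ⟨2⟩] = 6/6 = 1.

1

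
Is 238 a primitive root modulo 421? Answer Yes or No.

Yes

φ(421) = 421 − 1 = 420 = 2^2 · 3 · 5 · 7.
An element g generates (Z/421Z)^× iff g^(420/q) ≢ 1 (mod 421) for each prime q ∈ {2, 3, 5, 7}.
238^210 ≡ 420 (mod 421)  [q = 2: ≢ 1 ✓]
238^140 ≡ 20 (mod 421)  [q = 3: ≢ 1 ✓]
238^84 ≡ 354 (mod 421)  [q = 5: ≢ 1 ✓]
238^60 ≡ 75 (mod 421)  [q = 7: ≢ 1 ✓]
None equal 1, so ord_421(238) = 420: 238 is a primitive root.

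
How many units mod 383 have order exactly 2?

φ(383) = 383 − 1 = 382 = 2 · 191.
Since (Z/383Z)^× is cyclic of order 382, the number of elements of order d is φ(d) when d | 382 and 0 otherwise.
2 | 382, and φ(2) = 2 − 1 = 1.

1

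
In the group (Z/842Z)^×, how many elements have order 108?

φ(842) = φ(2)·φ(421) = 1·420 = 420 = 2^2 · 3 · 5 · 7.
Since (Z/842Z)^× is cyclic of order 420, the number of elements of order d is φ(d) when d | 420 and 0 otherwise.
Since 108 ∤ 420, the count is 0.

0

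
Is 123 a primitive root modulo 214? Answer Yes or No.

No

φ(214) = φ(2)·φ(107) = 1·106 = 106 = 2 · 53.
123 is a primitive root mod 214 iff 123^(φ(214)/q) ≢ 1 for every prime q | φ(214), i.e. q ∈ {2, 53}.
123^53 ≡ 1 (mod 214)  [q = 2: ≡ 1 ✗]
123^2 ≡ 149 (mod 214)  [q = 53: ≢ 1 ✓]
123^53 ≡ 1 shows ord(123) | 53, strictly less than φ(214); not a primitive root.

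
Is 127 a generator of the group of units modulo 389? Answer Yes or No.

No

φ(389) = 389 − 1 = 388 = 2^2 · 97.
An element g generates (Z/389Z)^× iff g^(388/q) ≢ 1 (mod 389) for each prime q ∈ {2, 97}.
127^194 ≡ 1 (mod 389)  [q = 2: ≡ 1 ✗]
127^4 ≡ 113 (mod 389)  [q = 97: ≢ 1 ✓]
The check at q = 2 fails, so 127 generates a proper subgroup.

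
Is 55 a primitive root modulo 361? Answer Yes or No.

No

φ(361) = φ(19^2) = 19·(19−1) = 342 = 2 · 3^2 · 19.
Test 55^(342/q) mod 361 for each prime factor q of 342:
55^171 ≡ 1 (mod 361)  [q = 2: ≡ 1 ✗]
55^114 ≡ 292 (mod 361)  [q = 3: ≢ 1 ✓]
55^18 ≡ 267 (mod 361)  [q = 19: ≢ 1 ✓]
The check at q = 2 fails, so 55 generates a proper subgroup.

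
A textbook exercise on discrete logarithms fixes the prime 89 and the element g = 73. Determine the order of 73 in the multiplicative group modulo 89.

22

ord(73) | φ(89) = 89 − 1 = 88 = 2^3 · 11.
Divisors of 88: 1, 2, 4, 8, 11, 22, 44, 88.
Evaluate successive powers at the divisors of 88:
73^1 ≡ 73 (mod 89)
73^2 ≡ 78 (mod 89)
73^4 ≡ 32 (mod 89)
73^8 ≡ 45 (mod 89)
73^11 ≡ 88 (mod 89)
73^22 ≡ 1 (mod 89) ✓
Therefore the multiplicative order of 73 modulo 89 is 22.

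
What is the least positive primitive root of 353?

3

φ(353) = 353 − 1 = 352 = 2^5 · 11.
g is a primitive root iff g^(352/q) ≢ 1 (mod 353) for each prime q ∈ {2, 11}.
g = 2: 2^176 ≡ 1 — hits 1, so not a primitive root.
g = 3: 3^176 ≡ 352; 3^32 ≡ 140 — none is 1, so 3 is a primitive root.
So 3 is the smallest generator of (Z/353Z)^×.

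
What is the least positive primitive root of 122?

7

φ(122) = φ(2)·φ(61) = 1·60 = 60 = 2^2 · 3 · 5.
g is a primitive root iff g^(60/q) ≢ 1 (mod 122) for each prime q ∈ {2, 3, 5}.
g = 2: gcd(2, 122) = 2 > 1, not a unit — skip.
g = 3: 3^30 ≡ 1 — hits 1, so not a primitive root.
g = 4: gcd(4, 122) = 2 > 1, not a unit — skip.
g = 5: 5^30 ≡ 1 — hits 1, so not a primitive root.
g = 6: gcd(6, 122) = 2 > 1, not a unit — skip.
g = 7: 7^30 ≡ 121; 7^20 ≡ 47; 7^12 ≡ 95 — none is 1, so 7 is a primitive root.
Hence the least primitive root of 122 is 7.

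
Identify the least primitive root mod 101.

φ(101) = 101 − 1 = 100 = 2^2 · 5^2.
Test candidates g = 2, 3, … against the prime factors q ∈ {2, 5} of φ(101): g is a generator iff g^(100/q) ≢ 1 for every such q.
g = 2: 2^50 ≡ 100; 2^20 ≡ 95 — none is 1, so 2 is a primitive root.
So 2 is the smallest generator of (Z/101Z)^×.

2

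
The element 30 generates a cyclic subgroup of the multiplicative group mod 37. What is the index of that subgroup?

2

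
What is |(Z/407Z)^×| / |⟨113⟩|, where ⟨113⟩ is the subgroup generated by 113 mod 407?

Since 113 ∈ (Z/407Z)^×, its order divides φ(407) = φ(11·37) = (11−1)·(37−1) = 10·36 = 360 = 2^3 · 3^2 · 5.
Divisors of 360: 1, 2, 3, 4, 5, 6, 8, 9, 10, 12, 15, 18, 20, 24, 30, 36, 40, 45, 60, 72, 90, 120, 180, 360.
Compute 113^d (mod 407) for the divisors d until we hit 1:
113^1 ≡ 113 (mod 407)
113^2 ≡ 152 (mod 407)
113^3 ≡ 82 (mod 407)
113^4 ≡ 312 (mod 407)
113^5 ≡ 254 (mod 407)
113^6 ≡ 212 (mod 407)
113^8 ≡ 71 (mod 407)
113^9 ≡ 290 (mod 407)
113^10 ≡ 210 (mod 407)
113^12 ≡ 174 (mod 407)
113^15 ≡ 23 (mod 407)
113^18 ≡ 258 (mod 407)
113^20 ≡ 144 (mod 407)
113^24 ≡ 158 (mod 407)
113^30 ≡ 122 (mod 407)
113^36 ≡ 223 (mod 407)
113^40 ≡ 386 (mod 407)
113^45 ≡ 364 (mod 407)
113^60 ≡ 232 (mod 407)
113^72 ≡ 75 (mod 407)
113^90 ≡ 221 (mod 407)
113^120 ≡ 100 (mod 407)
113^180 ≡ 1 (mod 407) ✓
So ord_407(113) = 180, hence |⟨113⟩| = 180.
Index = |(Z/407Z)^×| / |⟨113⟩| = 360 / 180 = 2.

2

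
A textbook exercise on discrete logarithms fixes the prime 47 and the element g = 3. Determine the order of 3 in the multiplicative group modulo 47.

By Lagrange's theorem, ord_47(3) divides φ(47) = 47 − 1 = 46 = 2 · 23.
Divisors of 46: 1, 2, 23, 46.
Check 3^d mod 47 for each divisor in increasing order:
3^1 ≡ 3
3^2 ≡ 9
3^23 ≡ 1
Hence ord(3) = 23.

23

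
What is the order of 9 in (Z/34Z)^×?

By Lagrange's theorem, ord_34(9) divides φ(34) = φ(2)·φ(17) = 1·16 = 16 = 2^4.
Divisors of 16: 1, 2, 4, 8, 16.
Test each divisor d:
9^1 ≡ 9 (mod 34)
9^2 ≡ 13 (mod 34)
9^4 ≡ 33 (mod 34)
9^8 ≡ 1 (mod 34) ✓
Therefore the multiplicative order of 9 modulo 34 is 8.

8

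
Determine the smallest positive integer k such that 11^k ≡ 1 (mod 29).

28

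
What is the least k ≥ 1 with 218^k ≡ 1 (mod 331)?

The order of 218 must divide φ(331) = 331 − 1 = 330 = 2 · 3 · 5 · 11.
Divisors of 330: 1, 2, 3, 5, 6, 10, 11, 15, 22, 30, 33, 55, 66, 110, 165, 330.
Check 218^d mod 331 for each divisor in increasing order:
218^1 ≡ 218 (mod 331)
218^2 ≡ 191 (mod 331)
218^3 ≡ 263 (mod 331)
218^5 ≡ 252 (mod 331)
218^6 ≡ 321 (mod 331)
218^10 ≡ 283 (mod 331)
218^11 ≡ 128 (mod 331)
218^15 ≡ 151 (mod 331)
218^22 ≡ 165 (mod 331)
218^30 ≡ 293 (mod 331)
218^33 ≡ 267 (mod 331)
218^55 ≡ 32 (mod 331)
218^66 ≡ 124 (mod 331)
218^110 ≡ 31 (mod 331)
218^165 ≡ 330 (mod 331)
218^330 ≡ 1 (mod 331) ✓
The smallest such exponent is 330, so the order of 218 is 330.

330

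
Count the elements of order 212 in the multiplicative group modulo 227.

φ(227) = 227 − 1 = 226 = 2 · 113.
(Z/227Z)^× is cyclic (|G| = 226); a cyclic group of order m has exactly φ(d) elements of each order d | m, and none otherwise.
Here 226 is not a multiple of 212, so there are no elements of order 212.

0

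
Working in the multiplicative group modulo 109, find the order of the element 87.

54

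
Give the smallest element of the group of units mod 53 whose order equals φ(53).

2

φ(53) = 53 − 1 = 52 = 2^2 · 13.
g is a primitive root iff g^(52/q) ≢ 1 (mod 53) for each prime q ∈ {2, 13}.
g = 2: 2^26 ≡ 52; 2^4 ≡ 16 — none is 1, so 2 is a primitive root.
The smallest primitive root modulo 53 is 2.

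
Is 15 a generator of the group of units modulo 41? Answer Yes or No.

Yes

φ(41) = 41 − 1 = 40 = 2^3 · 5.
15 is a primitive root mod 41 iff 15^(φ(41)/q) ≢ 1 for every prime q | φ(41), i.e. q ∈ {2, 5}.
15^20 ≡ 40 (mod 41)  [q = 2: ≢ 1 ✓]
15^8 ≡ 18 (mod 41)  [q = 5: ≢ 1 ✓]
Every test exponent gives a nontrivial residue, hence 15 generates the full group.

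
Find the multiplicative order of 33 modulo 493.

By Lagrange's theorem, ord_493(33) divides φ(493) = φ(17·29) = (17−1)·(29−1) = 16·28 = 448 = 2^6 · 7.
Divisors of 448: 1, 2, 4, 7, 8, 14, 16, 28, 32, 56, 64, 112, 224, 448.
Test each divisor d:
33^1 ≡ 33
33^2 ≡ 103
33^4 ≡ 256
33^7 ≡ 492
33^8 ≡ 460
33^14 ≡ 1
So ord_493(33) = 14.

14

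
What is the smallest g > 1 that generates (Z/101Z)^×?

2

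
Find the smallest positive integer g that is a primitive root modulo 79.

φ(79) = 79 − 1 = 78 = 2 · 3 · 13.
Test candidates g = 2, 3, … against the prime factors q ∈ {2, 3, 13} of φ(79): g is a generator iff g^(78/q) ≢ 1 for every such q.
g = 2: 2^39 ≡ 1 — hits 1, so not a primitive root.
g = 3: 3^39 ≡ 78; 3^26 ≡ 23; 3^6 ≡ 18 — none is 1, so 3 is a primitive root.
Hence the least primitive root of 79 is 3.

3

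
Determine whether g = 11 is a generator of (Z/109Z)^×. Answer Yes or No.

φ(109) = 109 − 1 = 108 = 2^2 · 3^3.
Test 11^(108/q) mod 109 for each prime factor q of 108:
11^54 ≡ 108 (mod 109)  [q = 2: ≢ 1 ✓]
11^36 ≡ 45 (mod 109)  [q = 3: ≢ 1 ✓]
Every test exponent gives a nontrivial residue, hence 11 generates the full group.

Yes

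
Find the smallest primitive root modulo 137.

3

φ(137) = 137 − 1 = 136 = 2^3 · 17.
g is a primitive root iff g^(136/q) ≢ 1 (mod 137) for each prime q ∈ {2, 17}.
g = 2: 2^68 ≡ 1 — hits 1, so not a primitive root.
g = 3: 3^68 ≡ 136; 3^8 ≡ 122 — none is 1, so 3 is a primitive root.
Hence the least primitive root of 137 is 3.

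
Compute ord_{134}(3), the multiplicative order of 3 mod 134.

ord(3) | φ(134) = φ(2)·φ(67) = 1·66 = 66 = 2 · 3 · 11.
Divisors of 66: 1, 2, 3, 6, 11, 22, 33, 66.
Test each divisor d:
3^1 ≡ 3
3^2 ≡ 9
3^3 ≡ 27
3^6 ≡ 59
3^11 ≡ 133
3^22 ≡ 1
So ord_134(3) = 22.

22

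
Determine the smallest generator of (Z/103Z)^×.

5

φ(103) = 103 − 1 = 102 = 2 · 3 · 17.
g is a primitive root iff g^(102/q) ≢ 1 (mod 103) for each prime q ∈ {2, 3, 17}.
g = 2: 2^51 ≡ 1 — hits 1, so not a primitive root.
g = 3: 3^51 ≡ 102; 3^34 ≡ 1 — hits 1, so not a primitive root.
g = 4: 4^51 ≡ 1 — hits 1, so not a primitive root.
g = 5: 5^51 ≡ 102; 5^34 ≡ 56; 5^6 ≡ 72 — none is 1, so 5 is a primitive root.
Hence the least primitive root of 103 is 5.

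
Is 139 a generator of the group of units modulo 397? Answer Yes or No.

φ(397) = 397 − 1 = 396 = 2^2 · 3^2 · 11.
It suffices to check that the order of 139 is not a proper divisor of 396: compute 139^(396/q) for q ∈ {2, 3, 11}.
139^198 ≡ 396 (mod 397)  [q = 2: ≢ 1 ✓]
139^132 ≡ 34 (mod 397)  [q = 3: ≢ 1 ✓]
139^36 ≡ 393 (mod 397)  [q = 11: ≢ 1 ✓]
All checks pass, so 139 has order 396 and is a primitive root modulo 397.

Yes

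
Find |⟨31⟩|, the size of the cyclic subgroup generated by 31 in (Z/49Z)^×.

6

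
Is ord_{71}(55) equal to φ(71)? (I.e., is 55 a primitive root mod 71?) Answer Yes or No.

Yes

φ(71) = 71 − 1 = 70 = 2 · 5 · 7.
It suffices to check that the order of 55 is not a proper divisor of 70: compute 55^(70/q) for q ∈ {2, 5, 7}.
55^35 ≡ 70 (mod 71)  [q = 2: ≢ 1 ✓]
55^14 ≡ 25 (mod 71)  [q = 5: ≢ 1 ✓]
55^10 ≡ 32 (mod 71)  [q = 7: ≢ 1 ✓]
Every test exponent gives a nontrivial residue, hence 55 generates the full group.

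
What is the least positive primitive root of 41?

φ(41) = 41 − 1 = 40 = 2^3 · 5.
g is a primitive root iff g^(40/q) ≢ 1 (mod 41) for each prime q ∈ {2, 5}.
g = 2: 2^20 ≡ 1 — hits 1, so not a primitive root.
g = 3: 3^20 ≡ 40; 3^8 ≡ 1 — hits 1, so not a primitive root.
g = 4: 4^20 ≡ 1 — hits 1, so not a primitive root.
g = 5: 5^20 ≡ 1 — hits 1, so not a primitive root.
g = 6: 6^20 ≡ 40; 6^8 ≡ 10 — none is 1, so 6 is a primitive root.
The smallest primitive root modulo 41 is 6.

6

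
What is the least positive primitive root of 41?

φ(41) = 41 − 1 = 40 = 2^3 · 5.
Test candidates g = 2, 3, … against the prime factors q ∈ {2, 5} of φ(41): g is a generator iff g^(40/q) ≢ 1 for every such q.
g = 2: 2^20 ≡ 1 — hits 1, so not a primitive root.
g = 3: 3^20 ≡ 40; 3^8 ≡ 1 — hits 1, so not a primitive root.
g = 4: 4^20 ≡ 1 — hits 1, so not a primitive root.
g = 5: 5^20 ≡ 1 — hits 1, so not a primitive root.
g = 6: 6^20 ≡ 40; 6^8 ≡ 10 — none is 1, so 6 is a primitive root.
The smallest primitive root modulo 41 is 6.

6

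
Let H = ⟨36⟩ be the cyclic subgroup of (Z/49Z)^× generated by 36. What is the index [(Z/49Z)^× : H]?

Since 36 ∈ (Z/49Z)^×, its order divides φ(49) = φ(7^2) = 7·(7−1) = 42 = 2 · 3 · 7.
Divisors of 42: 1, 2, 3, 6, 7, 14, 21, 42.
Evaluate successive powers at the divisors of 42:
36^1 ≡ 36 (mod 49)
36^2 ≡ 22 (mod 49)
36^3 ≡ 8 (mod 49)
36^6 ≡ 15 (mod 49)
36^7 ≡ 1 (mod 49) ✓
Thus |⟨36⟩| = ord(36) = 7.
Index = |(Z/49Z)^×| / |⟨36⟩| = 42 / 7 = 6.

6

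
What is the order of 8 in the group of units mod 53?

52

By Lagrange's theorem, ord_53(8) divides φ(53) = 53 − 1 = 52 = 2^2 · 13.
Divisors of 52: 1, 2, 4, 13, 26, 52.
Compute 8^d (mod 53) for the divisors d until we hit 1:
8^1 ≡ 8 (mod 53)
8^2 ≡ 11 (mod 53)
8^4 ≡ 15 (mod 53)
8^13 ≡ 23 (mod 53)
8^26 ≡ 52 (mod 53)
8^52 ≡ 1 (mod 53) ✓
So ord_53(8) = 52.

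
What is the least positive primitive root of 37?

2

φ(37) = 37 − 1 = 36 = 2^2 · 3^2.
g is a primitive root iff g^(36/q) ≢ 1 (mod 37) for each prime q ∈ {2, 3}.
g = 2: 2^18 ≡ 36; 2^12 ≡ 26 — none is 1, so 2 is a primitive root.
The smallest primitive root modulo 37 is 2.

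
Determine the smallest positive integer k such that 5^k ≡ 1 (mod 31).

Since 5 ∈ (Z/31Z)^×, its order divides φ(31) = 31 − 1 = 30 = 2 · 3 · 5.
Divisors of 30: 1, 2, 3, 5, 6, 10, 15, 30.
Check 5^d mod 31 for each divisor in increasing order:
5^1 ≡ 5 (mod 31)
5^2 ≡ 25 (mod 31)
5^3 ≡ 1 (mod 31) ✓
So ord_31(5) = 3.

3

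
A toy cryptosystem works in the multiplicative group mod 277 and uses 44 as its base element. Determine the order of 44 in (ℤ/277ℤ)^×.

276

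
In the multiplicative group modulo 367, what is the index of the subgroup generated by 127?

1

Since 127 ∈ (Z/367Z)^×, its order divides φ(367) = 367 − 1 = 366 = 2 · 3 · 61.
Divisors of 366: 1, 2, 3, 6, 61, 122, 183, 366.
Test each divisor d:
127^1 ≡ 127 (mod 367)
127^2 ≡ 348 (mod 367)
127^3 ≡ 156 (mod 367)
127^6 ≡ 114 (mod 367)
127^61 ≡ 284 (mod 367)
127^122 ≡ 283 (mod 367)
127^183 ≡ 366 (mod 367)
127^366 ≡ 1 (mod 367) ✓
So ord_367(127) = 366, hence |⟨127⟩| = 366.
[(Z/367Z)^× : ⟨127⟩] = 366/366 = 1.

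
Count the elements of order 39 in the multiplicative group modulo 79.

24

φ(79) = 79 − 1 = 78 = 2 · 3 · 13.
Since (Z/79Z)^× is cyclic of order 78, the number of elements of order d is φ(d) when d | 78 and 0 otherwise.
39 = 3 · 13 divides 78, and φ(39) = 24.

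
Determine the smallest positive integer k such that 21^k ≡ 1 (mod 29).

Since 21 ∈ (Z/29Z)^×, its order divides φ(29) = 29 − 1 = 28 = 2^2 · 7.
Divisors of 28: 1, 2, 4, 7, 14, 28.
Test each divisor d:
21^1 ≡ 21
21^2 ≡ 6
21^4 ≡ 7
21^7 ≡ 12
21^14 ≡ 28
21^28 ≡ 1
Therefore the multiplicative order of 21 modulo 29 is 28.

28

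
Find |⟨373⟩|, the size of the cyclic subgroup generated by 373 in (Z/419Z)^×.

By Lagrange's theorem, ord_419(373) divides φ(419) = 419 − 1 = 418 = 2 · 11 · 19.
Divisors of 418: 1, 2, 11, 19, 22, 38, 209, 418.
Evaluate successive powers at the divisors of 418:
373^1 ≡ 373 (mod 419)
373^2 ≡ 21 (mod 419)
373^11 ≡ 60 (mod 419)
373^19 ≡ 129 (mod 419)
373^22 ≡ 248 (mod 419)
373^38 ≡ 300 (mod 419)
373^209 ≡ 1 (mod 419) ✓
Hence ord(373) = 209.

209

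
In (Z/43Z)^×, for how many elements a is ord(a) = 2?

1

φ(43) = 43 − 1 = 42 = 2 · 3 · 7.
(Z/43Z)^× is cyclic (|G| = 42); a cyclic group of order m has exactly φ(d) elements of each order d | m, and none otherwise.
2 | 42, and φ(2) = 2 − 1 = 1.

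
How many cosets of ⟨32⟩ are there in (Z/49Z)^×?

2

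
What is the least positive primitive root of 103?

φ(103) = 103 − 1 = 102 = 2 · 3 · 17.
Test candidates g = 2, 3, … against the prime factors q ∈ {2, 3, 17} of φ(103): g is a generator iff g^(102/q) ≢ 1 for every such q.
g = 2: 2^51 ≡ 1 — hits 1, so not a primitive root.
g = 3: 3^51 ≡ 102; 3^34 ≡ 1 — hits 1, so not a primitive root.
g = 4: 4^51 ≡ 1 — hits 1, so not a primitive root.
g = 5: 5^51 ≡ 102; 5^34 ≡ 56; 5^6 ≡ 72 — none is 1, so 5 is a primitive root.
So 5 is the smallest generator of (Z/103Z)^×.

5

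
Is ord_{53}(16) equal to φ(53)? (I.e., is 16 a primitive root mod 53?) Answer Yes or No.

No

φ(53) = 53 − 1 = 52 = 2^2 · 13.
Test 16^(52/q) mod 53 for each prime factor q of 52:
16^26 ≡ 1 (mod 53)  [q = 2: ≡ 1 ✗]
16^4 ≡ 28 (mod 53)  [q = 13: ≢ 1 ✓]
Since 16^26 ≡ 1, the order of 16 divides 26 < 52, so 16 is not a primitive root.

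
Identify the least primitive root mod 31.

3

φ(31) = 31 − 1 = 30 = 2 · 3 · 5.
Test candidates g = 2, 3, … against the prime factors q ∈ {2, 3, 5} of φ(31): g is a generator iff g^(30/q) ≢ 1 for every such q.
g = 2: 2^15 ≡ 1 — hits 1, so not a primitive root.
g = 3: 3^15 ≡ 30; 3^10 ≡ 25; 3^6 ≡ 16 — none is 1, so 3 is a primitive root.
The smallest primitive root modulo 31 is 3.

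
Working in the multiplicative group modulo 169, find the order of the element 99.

4

Since 99 ∈ (Z/169Z)^×, its order divides φ(169) = φ(13^2) = 13·(13−1) = 156 = 2^2 · 3 · 13.
Divisors of 156: 1, 2, 3, 4, 6, 12, 13, 26, 39, 52, 78, 156.
Check 99^d mod 169 for each divisor in increasing order:
99^1 ≡ 99
99^2 ≡ 168
99^3 ≡ 70
99^4 ≡ 1
The smallest such exponent is 4, so the order of 99 is 4.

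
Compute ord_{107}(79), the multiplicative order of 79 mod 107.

ord(79) | φ(107) = 107 − 1 = 106 = 2 · 53.
Divisors of 106: 1, 2, 53, 106.
Compute 79^d (mod 107) for the divisors d until we hit 1:
79^1 ≡ 79 (mod 107)
79^2 ≡ 35 (mod 107)
79^53 ≡ 1 (mod 107) ✓
The smallest such exponent is 53, so the order of 79 is 53.

53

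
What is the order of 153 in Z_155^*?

20

Since 153 ∈ (Z/155Z)^×, its order divides φ(155) = φ(5·31) = (5−1)·(31−1) = 4·30 = 120 = 2^3 · 3 · 5.
Divisors of 120: 1, 2, 3, 4, 5, 6, 8, 10, 12, 15, 20, 24, 30, 40, 60, 120.
Test each divisor d:
153^1 ≡ 153 (mod 155)
153^2 ≡ 4 (mod 155)
153^3 ≡ 147 (mod 155)
153^4 ≡ 16 (mod 155)
153^5 ≡ 123 (mod 155)
153^6 ≡ 64 (mod 155)
153^8 ≡ 101 (mod 155)
153^10 ≡ 94 (mod 155)
153^12 ≡ 66 (mod 155)
153^15 ≡ 92 (mod 155)
153^20 ≡ 1 (mod 155) ✓
Therefore the multiplicative order of 153 modulo 155 is 20.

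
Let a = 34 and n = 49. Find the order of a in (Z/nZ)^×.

By Lagrange's theorem, ord_49(34) divides φ(49) = φ(7^2) = 7·(7−1) = 42 = 2 · 3 · 7.
Divisors of 42: 1, 2, 3, 6, 7, 14, 21, 42.
Test each divisor d:
34^1 ≡ 34
34^2 ≡ 29
34^3 ≡ 6
34^6 ≡ 36
34^7 ≡ 48
34^14 ≡ 1
The smallest such exponent is 14, so the order of 34 is 14.

14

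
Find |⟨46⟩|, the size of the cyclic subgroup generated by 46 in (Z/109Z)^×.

6

Since 46 ∈ (Z/109Z)^×, its order divides φ(109) = 109 − 1 = 108 = 2^2 · 3^3.
Divisors of 108: 1, 2, 3, 4, 6, 9, 12, 18, 27, 36, 54, 108.
Check 46^d mod 109 for each divisor in increasing order:
46^1 ≡ 46 (mod 109)
46^2 ≡ 45 (mod 109)
46^3 ≡ 108 (mod 109)
46^4 ≡ 63 (mod 109)
46^6 ≡ 1 (mod 109) ✓
So ord_109(46) = 6.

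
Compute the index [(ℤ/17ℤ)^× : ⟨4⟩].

4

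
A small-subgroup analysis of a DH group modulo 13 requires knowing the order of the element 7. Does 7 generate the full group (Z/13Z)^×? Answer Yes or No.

Yes

φ(13) = 13 − 1 = 12 = 2^2 · 3.
7 is a primitive root mod 13 iff 7^(φ(13)/q) ≢ 1 for every prime q | φ(13), i.e. q ∈ {2, 3}.
7^6 ≡ 12 (mod 13)  [q = 2: ≢ 1 ✓]
7^4 ≡ 9 (mod 13)  [q = 3: ≢ 1 ✓]
Every test exponent gives a nontrivial residue, hence 7 generates the full group.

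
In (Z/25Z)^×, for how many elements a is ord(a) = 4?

φ(25) = φ(5^2) = 5·(5−1) = 20 = 2^2 · 5.
(Z/25Z)^× is cyclic (|G| = 20); a cyclic group of order m has exactly φ(d) elements of each order d | m, and none otherwise.
4 = 2^2 divides 20, and φ(4) = 2.

2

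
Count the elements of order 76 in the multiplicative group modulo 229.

φ(229) = 229 − 1 = 228 = 2^2 · 3 · 19.
(Z/229Z)^× is cyclic (|G| = 228); a cyclic group of order m has exactly φ(d) elements of each order d | m, and none otherwise.
76 = 2^2 · 19 divides 228, and φ(76) = 36.

36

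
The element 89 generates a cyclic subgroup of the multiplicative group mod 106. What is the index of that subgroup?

The order of 89 must divide φ(106) = φ(2)·φ(53) = 1·52 = 52 = 2^2 · 13.
Divisors of 52: 1, 2, 4, 13, 26, 52.
Test each divisor d:
89^1 ≡ 89 (mod 106)
89^2 ≡ 77 (mod 106)
89^4 ≡ 99 (mod 106)
89^13 ≡ 1 (mod 106) ✓
So ord_106(89) = 13, hence |⟨89⟩| = 13.
The index is φ(106) / ord(89) = 52 / 13 = 4.

4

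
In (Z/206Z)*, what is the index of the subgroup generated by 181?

1

The order of 181 must divide φ(206) = φ(2)·φ(103) = 1·102 = 102 = 2 · 3 · 17.
Divisors of 102: 1, 2, 3, 6, 17, 34, 51, 102.
Test each divisor d:
181^1 ≡ 181 (mod 206)
181^2 ≡ 7 (mod 206)
181^3 ≡ 31 (mod 206)
181^6 ≡ 137 (mod 206)
181^17 ≡ 47 (mod 206)
181^34 ≡ 149 (mod 206)
181^51 ≡ 205 (mod 206)
181^102 ≡ 1 (mod 206) ✓
Thus |⟨181⟩| = ord(181) = 102.
[(Z/206Z)^× : ⟨181⟩] = 102/102 = 1.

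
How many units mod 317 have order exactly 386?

φ(317) = 317 − 1 = 316 = 2^2 · 79.
In a cyclic group of order 316, there are φ(d) elements of order d for each divisor d of 316, and zero for non-divisors.
386 does not divide 316, so no element of (Z/317Z)^× has order 386.

0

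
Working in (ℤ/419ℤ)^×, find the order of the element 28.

ord(28) | φ(419) = 419 − 1 = 418 = 2 · 11 · 19.
Divisors of 418: 1, 2, 11, 19, 22, 38, 209, 418.
Evaluate successive powers at the divisors of 418:
28^1 ≡ 28 (mod 419)
28^2 ≡ 365 (mod 419)
28^11 ≡ 49 (mod 419)
28^19 ≡ 334 (mod 419)
28^22 ≡ 306 (mod 419)
28^38 ≡ 102 (mod 419)
28^209 ≡ 1 (mod 419) ✓
The smallest such exponent is 209, so the order of 28 is 209.

209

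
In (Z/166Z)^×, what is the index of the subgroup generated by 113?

2

By Lagrange's theorem, ord_166(113) divides φ(166) = φ(2)·φ(83) = 1·82 = 82 = 2 · 41.
Divisors of 82: 1, 2, 41, 82.
Evaluate successive powers at the divisors of 82:
113^1 ≡ 113 (mod 166)
113^2 ≡ 153 (mod 166)
113^41 ≡ 1 (mod 166) ✓
So ord_166(113) = 41, hence |⟨113⟩| = 41.
[(Z/166Z)^× : ⟨113⟩] = 82/41 = 2.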